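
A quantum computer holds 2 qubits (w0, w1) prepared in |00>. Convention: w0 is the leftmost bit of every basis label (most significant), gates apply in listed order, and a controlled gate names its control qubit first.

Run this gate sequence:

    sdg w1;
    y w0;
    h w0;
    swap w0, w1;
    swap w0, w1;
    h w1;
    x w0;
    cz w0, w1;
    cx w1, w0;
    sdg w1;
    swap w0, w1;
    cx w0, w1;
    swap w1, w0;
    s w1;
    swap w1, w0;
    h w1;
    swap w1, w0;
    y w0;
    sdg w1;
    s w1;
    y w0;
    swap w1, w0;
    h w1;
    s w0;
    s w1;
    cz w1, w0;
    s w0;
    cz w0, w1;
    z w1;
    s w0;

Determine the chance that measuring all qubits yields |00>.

A full measurement returns |00> with probability 1/4. Key observation: gates 17-22 undo each other exactly, leaving only the rest of the circuit to track.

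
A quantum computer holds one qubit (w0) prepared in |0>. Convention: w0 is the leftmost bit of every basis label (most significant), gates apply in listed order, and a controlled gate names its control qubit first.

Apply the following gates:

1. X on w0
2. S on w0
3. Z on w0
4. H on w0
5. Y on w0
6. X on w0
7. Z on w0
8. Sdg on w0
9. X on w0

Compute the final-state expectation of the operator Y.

In the final state, Y has expectation -1.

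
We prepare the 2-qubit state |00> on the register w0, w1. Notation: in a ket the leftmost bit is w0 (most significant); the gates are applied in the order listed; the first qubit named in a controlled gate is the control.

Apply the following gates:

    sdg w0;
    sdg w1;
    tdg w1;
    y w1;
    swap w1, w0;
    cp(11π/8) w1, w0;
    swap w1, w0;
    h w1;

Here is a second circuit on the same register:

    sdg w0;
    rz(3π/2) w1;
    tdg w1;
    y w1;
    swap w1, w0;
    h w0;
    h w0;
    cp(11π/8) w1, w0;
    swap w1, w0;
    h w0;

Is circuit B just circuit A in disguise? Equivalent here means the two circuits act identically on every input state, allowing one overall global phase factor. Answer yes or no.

No, they are not equivalent — no single phase factor reconciles the two unitaries.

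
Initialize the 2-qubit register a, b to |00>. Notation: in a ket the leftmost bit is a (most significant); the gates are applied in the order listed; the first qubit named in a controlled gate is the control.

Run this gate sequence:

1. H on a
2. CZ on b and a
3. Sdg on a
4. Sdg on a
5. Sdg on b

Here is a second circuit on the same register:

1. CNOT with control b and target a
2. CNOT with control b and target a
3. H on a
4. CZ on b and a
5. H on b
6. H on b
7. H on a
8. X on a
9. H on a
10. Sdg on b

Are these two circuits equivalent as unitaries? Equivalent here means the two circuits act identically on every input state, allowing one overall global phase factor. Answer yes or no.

Yes: on every input state the two circuits agree up to one overall phase factor.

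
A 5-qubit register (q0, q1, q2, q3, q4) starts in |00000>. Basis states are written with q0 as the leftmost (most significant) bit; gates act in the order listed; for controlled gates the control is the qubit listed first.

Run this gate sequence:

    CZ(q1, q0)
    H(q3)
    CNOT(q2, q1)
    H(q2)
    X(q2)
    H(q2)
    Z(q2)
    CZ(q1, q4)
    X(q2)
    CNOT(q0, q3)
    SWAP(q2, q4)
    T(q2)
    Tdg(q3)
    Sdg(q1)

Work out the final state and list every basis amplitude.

The resulting statevector has amplitude sqrt(2)/2 on |00001>, -sqrt(2)*exp(3*I*pi/4)/2 on |00011>, and 0 on every other basis state. Key observation: gates 4-7 undo each other exactly, leaving only the rest of the circuit to track.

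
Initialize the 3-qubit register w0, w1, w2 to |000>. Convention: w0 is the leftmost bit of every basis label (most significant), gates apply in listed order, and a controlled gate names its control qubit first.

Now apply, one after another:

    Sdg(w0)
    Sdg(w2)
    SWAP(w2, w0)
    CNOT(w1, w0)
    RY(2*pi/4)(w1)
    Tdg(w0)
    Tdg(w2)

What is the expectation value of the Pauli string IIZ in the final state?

The expectation value of IIZ is 1.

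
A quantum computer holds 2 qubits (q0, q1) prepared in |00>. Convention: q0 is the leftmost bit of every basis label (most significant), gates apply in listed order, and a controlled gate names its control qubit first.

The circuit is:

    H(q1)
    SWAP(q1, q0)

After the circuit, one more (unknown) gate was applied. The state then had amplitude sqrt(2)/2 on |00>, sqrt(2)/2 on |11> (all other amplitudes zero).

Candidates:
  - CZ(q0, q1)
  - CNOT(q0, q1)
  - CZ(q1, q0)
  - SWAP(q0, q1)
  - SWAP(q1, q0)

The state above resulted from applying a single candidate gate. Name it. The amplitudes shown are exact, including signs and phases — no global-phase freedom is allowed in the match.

The applied gate was CNOT(q0, q1).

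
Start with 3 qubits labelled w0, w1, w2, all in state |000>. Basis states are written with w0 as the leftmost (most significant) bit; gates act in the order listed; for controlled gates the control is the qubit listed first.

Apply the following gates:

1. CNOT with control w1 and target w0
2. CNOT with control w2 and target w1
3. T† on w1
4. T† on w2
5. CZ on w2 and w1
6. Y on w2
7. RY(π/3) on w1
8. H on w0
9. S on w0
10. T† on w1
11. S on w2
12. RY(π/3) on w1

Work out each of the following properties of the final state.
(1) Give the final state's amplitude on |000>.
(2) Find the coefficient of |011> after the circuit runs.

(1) The amplitude on |000> is 0.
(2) |011> carries amplitude sqrt(6)*(-1 + exp(3*I*pi/4))/8 in the final state.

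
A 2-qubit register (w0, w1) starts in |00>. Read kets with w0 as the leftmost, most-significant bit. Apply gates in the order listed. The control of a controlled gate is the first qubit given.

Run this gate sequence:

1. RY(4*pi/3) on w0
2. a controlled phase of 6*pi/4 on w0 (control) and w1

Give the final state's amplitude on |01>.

The final state's coefficient on |01> equals 0.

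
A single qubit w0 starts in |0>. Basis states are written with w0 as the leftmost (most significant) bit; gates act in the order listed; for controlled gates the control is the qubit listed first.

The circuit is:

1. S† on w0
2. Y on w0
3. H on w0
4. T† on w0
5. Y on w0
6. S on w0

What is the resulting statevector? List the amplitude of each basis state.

The final amplitudes are sqrt(2)*exp(3*I*pi/4)/2 on |0>, -sqrt(2)*I/2 on |1>.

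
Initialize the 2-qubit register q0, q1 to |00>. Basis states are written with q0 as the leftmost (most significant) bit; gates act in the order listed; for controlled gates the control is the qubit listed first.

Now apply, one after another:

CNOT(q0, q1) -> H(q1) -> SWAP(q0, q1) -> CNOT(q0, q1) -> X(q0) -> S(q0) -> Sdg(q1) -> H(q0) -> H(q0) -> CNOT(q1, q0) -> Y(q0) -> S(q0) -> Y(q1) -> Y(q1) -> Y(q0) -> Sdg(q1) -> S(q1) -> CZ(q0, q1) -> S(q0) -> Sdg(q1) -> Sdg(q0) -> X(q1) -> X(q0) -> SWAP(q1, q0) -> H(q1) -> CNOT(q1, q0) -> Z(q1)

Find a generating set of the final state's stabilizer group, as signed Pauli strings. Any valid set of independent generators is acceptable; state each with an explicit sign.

One valid set of independent stabilizer generators is +YZ, -ZY (any independent generating set of the same group is equally correct). Key observation: steps 8-9 multiply out to the identity, so the circuit reduces to the remaining gates.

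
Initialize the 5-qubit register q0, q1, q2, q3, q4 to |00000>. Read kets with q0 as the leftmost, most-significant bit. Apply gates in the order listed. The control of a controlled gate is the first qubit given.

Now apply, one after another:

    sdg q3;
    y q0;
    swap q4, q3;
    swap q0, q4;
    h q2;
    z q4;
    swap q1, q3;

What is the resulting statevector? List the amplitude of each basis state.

After the circuit, the state carries amplitude -sqrt(2)*I/2 on |00001>, -sqrt(2)*I/2 on |00101>, and 0 on every other basis state.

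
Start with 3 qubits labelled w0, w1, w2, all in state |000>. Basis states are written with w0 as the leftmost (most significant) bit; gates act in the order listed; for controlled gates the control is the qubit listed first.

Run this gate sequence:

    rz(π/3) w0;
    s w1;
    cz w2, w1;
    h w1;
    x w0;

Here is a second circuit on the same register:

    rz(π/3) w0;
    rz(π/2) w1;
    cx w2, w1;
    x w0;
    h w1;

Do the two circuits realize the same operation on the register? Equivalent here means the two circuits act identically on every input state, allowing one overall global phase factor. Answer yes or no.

No — the two circuits implement different unitaries, even allowing a global phase.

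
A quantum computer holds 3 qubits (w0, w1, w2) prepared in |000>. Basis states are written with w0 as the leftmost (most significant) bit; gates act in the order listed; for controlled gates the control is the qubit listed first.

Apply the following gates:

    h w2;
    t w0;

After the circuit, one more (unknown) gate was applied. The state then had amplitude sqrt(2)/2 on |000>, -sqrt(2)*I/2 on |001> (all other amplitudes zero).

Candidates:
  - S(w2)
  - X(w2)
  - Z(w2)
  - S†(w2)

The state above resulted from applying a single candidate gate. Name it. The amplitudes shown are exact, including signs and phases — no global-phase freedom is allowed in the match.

It was S†(w2) that produced the state shown.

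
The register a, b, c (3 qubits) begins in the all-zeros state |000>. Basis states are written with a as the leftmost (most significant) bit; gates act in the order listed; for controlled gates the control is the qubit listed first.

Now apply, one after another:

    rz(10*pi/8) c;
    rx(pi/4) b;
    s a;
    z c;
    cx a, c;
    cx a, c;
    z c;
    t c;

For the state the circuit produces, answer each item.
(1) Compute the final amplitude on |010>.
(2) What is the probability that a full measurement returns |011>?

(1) The amplitude on |010> is sqrt(2 - sqrt(2))*exp(7*I*pi/8)/2.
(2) A full measurement returns |011> with probability 0.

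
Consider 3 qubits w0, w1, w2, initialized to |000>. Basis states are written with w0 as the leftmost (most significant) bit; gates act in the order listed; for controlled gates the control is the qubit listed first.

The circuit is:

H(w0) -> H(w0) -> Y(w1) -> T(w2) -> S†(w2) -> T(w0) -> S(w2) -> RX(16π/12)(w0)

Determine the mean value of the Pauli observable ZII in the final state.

The observable ZII averages to -1/2.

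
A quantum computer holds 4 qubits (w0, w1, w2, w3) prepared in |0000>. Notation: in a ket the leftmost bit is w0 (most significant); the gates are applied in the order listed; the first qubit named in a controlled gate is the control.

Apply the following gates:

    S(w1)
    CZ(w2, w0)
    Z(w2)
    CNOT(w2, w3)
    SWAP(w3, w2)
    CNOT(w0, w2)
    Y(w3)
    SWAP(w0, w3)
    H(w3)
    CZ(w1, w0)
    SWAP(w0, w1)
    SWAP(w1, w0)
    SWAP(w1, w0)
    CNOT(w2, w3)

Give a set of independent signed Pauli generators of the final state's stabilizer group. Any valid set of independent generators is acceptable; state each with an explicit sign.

One valid set of independent stabilizer generators is +IIIX, +ZIII, -IZII, +IIZI (any independent generating set of the same group is equally correct). Key observation: the block from step 12 through step 13 cancels to the identity and can be dropped.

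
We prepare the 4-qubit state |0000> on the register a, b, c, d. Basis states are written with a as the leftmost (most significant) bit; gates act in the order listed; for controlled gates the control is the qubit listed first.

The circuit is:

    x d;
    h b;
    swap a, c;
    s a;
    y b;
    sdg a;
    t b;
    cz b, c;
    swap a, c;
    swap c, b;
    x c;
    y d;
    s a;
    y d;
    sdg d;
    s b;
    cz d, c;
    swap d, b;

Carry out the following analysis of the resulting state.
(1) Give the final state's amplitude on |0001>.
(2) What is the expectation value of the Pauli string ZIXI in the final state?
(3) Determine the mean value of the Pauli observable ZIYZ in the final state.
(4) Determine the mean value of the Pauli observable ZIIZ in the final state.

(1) |0001> carries amplitude 0 in the final state.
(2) The observable ZIXI averages to sqrt(2)/2.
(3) The expectation value of ZIYZ is -sqrt(2)/2.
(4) The observable ZIIZ averages to 1.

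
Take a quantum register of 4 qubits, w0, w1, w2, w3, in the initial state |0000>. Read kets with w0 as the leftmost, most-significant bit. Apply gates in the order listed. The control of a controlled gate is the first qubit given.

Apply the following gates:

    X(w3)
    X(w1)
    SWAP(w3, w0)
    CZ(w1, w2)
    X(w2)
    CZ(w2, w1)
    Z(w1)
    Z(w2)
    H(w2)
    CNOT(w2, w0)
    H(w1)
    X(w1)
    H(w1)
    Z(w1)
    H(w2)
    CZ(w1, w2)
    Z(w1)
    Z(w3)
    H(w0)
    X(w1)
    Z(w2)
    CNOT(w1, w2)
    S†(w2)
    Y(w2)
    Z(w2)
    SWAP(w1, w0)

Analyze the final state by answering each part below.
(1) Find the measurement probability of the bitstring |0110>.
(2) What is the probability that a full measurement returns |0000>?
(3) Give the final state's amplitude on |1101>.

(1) A full measurement returns |0110> with probability 1/2.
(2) Outcome |0000> occurs with probability 1/2.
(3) |1101> carries amplitude 0 in the final state.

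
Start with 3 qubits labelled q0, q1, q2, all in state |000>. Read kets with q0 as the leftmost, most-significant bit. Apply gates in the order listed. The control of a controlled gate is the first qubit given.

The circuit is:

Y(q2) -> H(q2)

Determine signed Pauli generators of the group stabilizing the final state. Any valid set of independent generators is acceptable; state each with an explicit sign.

The final state is stabilized by the group generated by -IIX, +ZII, +IZI; other independent generating sets are equally valid.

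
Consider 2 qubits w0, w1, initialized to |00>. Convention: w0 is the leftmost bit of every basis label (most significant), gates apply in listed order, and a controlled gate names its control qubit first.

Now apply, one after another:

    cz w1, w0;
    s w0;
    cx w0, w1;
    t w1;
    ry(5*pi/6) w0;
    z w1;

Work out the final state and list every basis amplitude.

The final amplitudes are -sqrt(2)/4 + sqrt(6)/4 on |00>, 0 on |01>, sqrt(2)/4 + sqrt(6)/4 on |10>, 0 on |11>.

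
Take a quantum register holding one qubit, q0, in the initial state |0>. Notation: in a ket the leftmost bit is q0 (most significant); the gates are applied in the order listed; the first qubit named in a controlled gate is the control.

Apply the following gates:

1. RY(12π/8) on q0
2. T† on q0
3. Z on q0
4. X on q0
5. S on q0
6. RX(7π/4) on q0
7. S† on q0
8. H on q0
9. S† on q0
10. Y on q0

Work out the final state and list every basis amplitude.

After the circuit, the state carries amplitude (-sqrt(2 - sqrt(2)) + sqrt(sqrt(2) + 2) - (sqrt(2 - sqrt(2)) + sqrt(sqrt(2) + 2))*exp(I*pi/4))*exp(3*I*pi/4)/4 on |0>, -I*sqrt(2 - sqrt(2))/4 + sqrt(2 - sqrt(2))*exp(I*pi/4)/4 + sqrt(sqrt(2) + 2)*exp(I*pi/4)/4 + I*sqrt(sqrt(2) + 2)/4 on |1>.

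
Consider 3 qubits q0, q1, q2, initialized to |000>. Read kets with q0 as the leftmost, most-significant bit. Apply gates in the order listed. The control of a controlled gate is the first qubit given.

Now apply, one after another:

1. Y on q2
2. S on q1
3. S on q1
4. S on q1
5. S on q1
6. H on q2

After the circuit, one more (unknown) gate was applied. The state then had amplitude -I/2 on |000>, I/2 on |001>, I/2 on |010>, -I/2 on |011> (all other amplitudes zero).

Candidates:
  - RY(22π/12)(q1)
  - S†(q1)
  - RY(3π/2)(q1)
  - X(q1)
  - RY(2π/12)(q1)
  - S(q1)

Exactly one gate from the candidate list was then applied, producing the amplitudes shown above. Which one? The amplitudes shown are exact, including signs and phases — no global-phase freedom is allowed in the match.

The applied gate was RY(3π/2)(q1). Key observation: gates 2-5 undo each other exactly, leaving only the rest of the circuit to track.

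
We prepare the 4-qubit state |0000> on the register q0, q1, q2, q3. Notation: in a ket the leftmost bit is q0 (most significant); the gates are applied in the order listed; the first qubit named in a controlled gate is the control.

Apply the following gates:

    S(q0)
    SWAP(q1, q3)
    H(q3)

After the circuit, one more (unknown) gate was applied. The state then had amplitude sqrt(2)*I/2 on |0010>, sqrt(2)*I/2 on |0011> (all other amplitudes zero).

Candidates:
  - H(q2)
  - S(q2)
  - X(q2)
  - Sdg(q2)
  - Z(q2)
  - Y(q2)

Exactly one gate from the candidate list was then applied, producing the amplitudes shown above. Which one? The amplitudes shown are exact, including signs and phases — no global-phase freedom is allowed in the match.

The unique candidate consistent with the amplitudes is Y(q2).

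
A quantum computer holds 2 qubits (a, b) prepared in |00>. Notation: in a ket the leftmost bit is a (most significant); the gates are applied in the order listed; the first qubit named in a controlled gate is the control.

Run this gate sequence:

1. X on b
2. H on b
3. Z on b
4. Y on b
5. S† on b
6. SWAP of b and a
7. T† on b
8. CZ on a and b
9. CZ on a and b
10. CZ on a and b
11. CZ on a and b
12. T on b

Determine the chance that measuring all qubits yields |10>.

The probability of measuring |10> is 1/2. Key observation: gates 7-12 undo each other exactly, leaving only the rest of the circuit to track.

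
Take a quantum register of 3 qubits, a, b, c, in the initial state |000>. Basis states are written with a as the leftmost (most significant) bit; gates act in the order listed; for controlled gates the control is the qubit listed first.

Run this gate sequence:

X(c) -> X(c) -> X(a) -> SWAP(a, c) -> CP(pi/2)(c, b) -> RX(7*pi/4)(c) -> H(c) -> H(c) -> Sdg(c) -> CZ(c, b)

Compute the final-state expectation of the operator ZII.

In the final state, ZII has expectation 1. Key observation: steps 7-8 multiply out to the identity, so the circuit reduces to the remaining gates.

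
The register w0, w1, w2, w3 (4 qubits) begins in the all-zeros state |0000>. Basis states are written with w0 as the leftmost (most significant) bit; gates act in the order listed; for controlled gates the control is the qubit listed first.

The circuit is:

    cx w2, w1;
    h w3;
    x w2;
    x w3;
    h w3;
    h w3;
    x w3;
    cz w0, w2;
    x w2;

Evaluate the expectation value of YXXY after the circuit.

The observable YXXY averages to 0. Key observation: the block from step 4 through step 7 cancels to the identity and can be dropped.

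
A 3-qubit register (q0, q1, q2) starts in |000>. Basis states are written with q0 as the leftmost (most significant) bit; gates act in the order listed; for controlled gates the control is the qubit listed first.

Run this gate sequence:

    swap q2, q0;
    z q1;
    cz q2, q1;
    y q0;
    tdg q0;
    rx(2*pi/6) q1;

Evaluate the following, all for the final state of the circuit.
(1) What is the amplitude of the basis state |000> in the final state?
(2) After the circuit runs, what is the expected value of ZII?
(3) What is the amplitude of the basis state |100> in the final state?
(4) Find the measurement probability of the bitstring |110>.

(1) |000> carries amplitude 0 in the final state.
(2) In the final state, ZII has expectation -1.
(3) |100> carries amplitude sqrt(3)*exp(I*pi/4)/2 in the final state.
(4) A full measurement returns |110> with probability 1/4.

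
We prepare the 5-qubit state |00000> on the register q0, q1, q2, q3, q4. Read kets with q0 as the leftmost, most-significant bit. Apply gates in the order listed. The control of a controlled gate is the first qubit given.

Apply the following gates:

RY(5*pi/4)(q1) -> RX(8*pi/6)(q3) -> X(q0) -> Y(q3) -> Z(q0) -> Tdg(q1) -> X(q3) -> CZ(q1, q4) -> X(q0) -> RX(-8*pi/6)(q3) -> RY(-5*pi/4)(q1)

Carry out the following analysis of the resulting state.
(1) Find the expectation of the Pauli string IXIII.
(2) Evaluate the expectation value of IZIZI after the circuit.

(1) In the final state, IXIII has expectation -1/2 + sqrt(2)/4.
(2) The expectation value of IZIZI is -1/4 - sqrt(2)/8.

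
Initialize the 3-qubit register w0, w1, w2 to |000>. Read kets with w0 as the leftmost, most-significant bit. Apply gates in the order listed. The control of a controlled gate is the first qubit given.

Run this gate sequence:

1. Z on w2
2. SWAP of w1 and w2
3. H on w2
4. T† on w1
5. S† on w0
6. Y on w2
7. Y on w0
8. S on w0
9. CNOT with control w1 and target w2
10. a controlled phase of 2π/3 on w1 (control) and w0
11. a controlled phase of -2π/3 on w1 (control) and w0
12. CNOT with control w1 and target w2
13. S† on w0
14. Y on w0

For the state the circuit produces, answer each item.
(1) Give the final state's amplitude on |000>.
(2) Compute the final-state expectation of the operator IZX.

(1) The amplitude on |000> is -sqrt(2)*I/2. Key observation: steps 7-14 multiply out to the identity, so the circuit reduces to the remaining gates.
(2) In the final state, IZX has expectation -1.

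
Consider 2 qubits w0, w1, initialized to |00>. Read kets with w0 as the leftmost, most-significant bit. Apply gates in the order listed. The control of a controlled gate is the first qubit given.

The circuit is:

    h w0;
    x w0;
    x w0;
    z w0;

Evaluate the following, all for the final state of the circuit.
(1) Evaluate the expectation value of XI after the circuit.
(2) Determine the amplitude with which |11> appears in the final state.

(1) The expectation value of XI is -1.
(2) |11> carries amplitude 0 in the final state.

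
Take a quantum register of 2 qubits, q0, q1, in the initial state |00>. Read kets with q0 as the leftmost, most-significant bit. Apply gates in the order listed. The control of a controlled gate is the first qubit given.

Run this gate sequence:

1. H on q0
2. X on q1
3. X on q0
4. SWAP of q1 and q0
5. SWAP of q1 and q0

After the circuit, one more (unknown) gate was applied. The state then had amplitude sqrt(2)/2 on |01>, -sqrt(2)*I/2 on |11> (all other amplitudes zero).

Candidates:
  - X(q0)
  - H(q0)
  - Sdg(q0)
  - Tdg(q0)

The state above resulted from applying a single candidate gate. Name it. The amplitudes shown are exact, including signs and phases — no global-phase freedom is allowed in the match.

It was Sdg(q0) that produced the state shown. Key observation: steps 4-5 multiply out to the identity, so the circuit reduces to the remaining gates.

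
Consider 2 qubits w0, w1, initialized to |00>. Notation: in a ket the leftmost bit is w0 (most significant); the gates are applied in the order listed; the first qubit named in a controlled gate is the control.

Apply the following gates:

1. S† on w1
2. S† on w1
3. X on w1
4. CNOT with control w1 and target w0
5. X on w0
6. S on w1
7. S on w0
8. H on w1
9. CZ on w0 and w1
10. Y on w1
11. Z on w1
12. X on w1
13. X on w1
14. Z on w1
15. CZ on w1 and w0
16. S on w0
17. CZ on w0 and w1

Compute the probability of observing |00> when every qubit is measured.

The probability of measuring |00> is 1/2. Key observation: the block from step 12 through step 13 cancels to the identity and can be dropped.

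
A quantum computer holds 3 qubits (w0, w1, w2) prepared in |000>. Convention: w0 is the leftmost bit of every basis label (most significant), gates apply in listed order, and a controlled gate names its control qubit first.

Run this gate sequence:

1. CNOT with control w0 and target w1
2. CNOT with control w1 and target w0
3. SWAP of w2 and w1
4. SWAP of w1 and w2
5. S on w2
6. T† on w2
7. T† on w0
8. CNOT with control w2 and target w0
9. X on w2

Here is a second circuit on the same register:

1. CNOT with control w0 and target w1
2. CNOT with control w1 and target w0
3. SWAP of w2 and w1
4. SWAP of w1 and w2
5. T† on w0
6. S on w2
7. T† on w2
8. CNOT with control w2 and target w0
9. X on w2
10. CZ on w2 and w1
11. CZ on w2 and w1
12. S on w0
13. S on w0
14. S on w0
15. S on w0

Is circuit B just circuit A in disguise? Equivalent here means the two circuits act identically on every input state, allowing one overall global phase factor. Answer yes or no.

Yes, they are equivalent — the unitaries differ by at most a global phase.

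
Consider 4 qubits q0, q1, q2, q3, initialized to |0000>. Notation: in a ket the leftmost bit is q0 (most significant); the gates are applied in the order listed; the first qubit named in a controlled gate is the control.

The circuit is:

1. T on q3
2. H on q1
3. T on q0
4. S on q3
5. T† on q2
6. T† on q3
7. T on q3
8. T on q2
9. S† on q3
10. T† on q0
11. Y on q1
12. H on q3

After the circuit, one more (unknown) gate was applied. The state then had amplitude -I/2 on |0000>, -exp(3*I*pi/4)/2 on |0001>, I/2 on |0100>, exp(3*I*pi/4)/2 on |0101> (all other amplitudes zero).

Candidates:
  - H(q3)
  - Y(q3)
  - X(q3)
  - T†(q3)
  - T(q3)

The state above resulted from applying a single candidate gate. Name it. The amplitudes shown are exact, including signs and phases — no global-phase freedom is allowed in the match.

The unique candidate consistent with the amplitudes is T(q3). Key observation: gates 3-10 undo each other exactly, leaving only the rest of the circuit to track.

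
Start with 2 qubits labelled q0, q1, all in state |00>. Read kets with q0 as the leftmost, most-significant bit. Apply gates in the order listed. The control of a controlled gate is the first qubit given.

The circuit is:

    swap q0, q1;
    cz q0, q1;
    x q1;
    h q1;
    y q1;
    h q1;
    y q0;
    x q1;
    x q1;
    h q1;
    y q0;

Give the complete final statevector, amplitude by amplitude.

After the circuit, the state carries amplitude sqrt(2)*I/2 on |00>, sqrt(2)*I/2 on |01>, 0 on |10>, 0 on |11>.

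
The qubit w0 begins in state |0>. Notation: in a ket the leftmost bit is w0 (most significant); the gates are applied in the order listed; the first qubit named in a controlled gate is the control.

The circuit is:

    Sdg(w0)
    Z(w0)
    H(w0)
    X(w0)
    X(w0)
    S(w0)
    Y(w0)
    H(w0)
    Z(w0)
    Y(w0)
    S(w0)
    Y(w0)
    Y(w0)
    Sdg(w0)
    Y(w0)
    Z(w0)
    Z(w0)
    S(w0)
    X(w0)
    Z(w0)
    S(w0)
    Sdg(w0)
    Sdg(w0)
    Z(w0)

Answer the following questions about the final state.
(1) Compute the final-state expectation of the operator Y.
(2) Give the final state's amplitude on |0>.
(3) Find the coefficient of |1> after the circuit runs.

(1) In the final state, Y has expectation 1. Key observation: steps 9-16 multiply out to the identity, so the circuit reduces to the remaining gates.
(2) The final state's coefficient on |0> equals -1/2 - I/2.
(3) The final state's coefficient on |1> equals 1/2 - I/2.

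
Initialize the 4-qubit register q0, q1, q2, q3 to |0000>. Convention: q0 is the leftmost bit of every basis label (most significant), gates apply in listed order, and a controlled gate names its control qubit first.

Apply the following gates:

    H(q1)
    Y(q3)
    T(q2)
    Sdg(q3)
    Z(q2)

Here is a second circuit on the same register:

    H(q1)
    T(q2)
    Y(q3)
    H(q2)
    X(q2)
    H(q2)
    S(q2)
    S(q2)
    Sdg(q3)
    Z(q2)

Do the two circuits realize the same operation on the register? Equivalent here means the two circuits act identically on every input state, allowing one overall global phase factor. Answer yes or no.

Yes, they are equivalent — the unitaries differ by at most a global phase.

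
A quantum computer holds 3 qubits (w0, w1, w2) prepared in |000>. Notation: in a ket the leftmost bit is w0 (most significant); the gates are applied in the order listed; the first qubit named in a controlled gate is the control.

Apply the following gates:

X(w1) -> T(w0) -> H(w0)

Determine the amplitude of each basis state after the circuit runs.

After the circuit, the state carries amplitude sqrt(2)/2 on |010>, sqrt(2)/2 on |110>, and 0 on every other basis state.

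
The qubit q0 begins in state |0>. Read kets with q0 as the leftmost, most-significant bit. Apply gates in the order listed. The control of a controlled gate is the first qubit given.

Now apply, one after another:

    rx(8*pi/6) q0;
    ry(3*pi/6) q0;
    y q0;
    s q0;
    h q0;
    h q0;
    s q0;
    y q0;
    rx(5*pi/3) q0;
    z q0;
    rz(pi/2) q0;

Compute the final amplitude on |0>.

The final state's coefficient on |0> equals (sqrt(6) - 2*sqrt(2)*I)*exp(3*I*pi/4)/4.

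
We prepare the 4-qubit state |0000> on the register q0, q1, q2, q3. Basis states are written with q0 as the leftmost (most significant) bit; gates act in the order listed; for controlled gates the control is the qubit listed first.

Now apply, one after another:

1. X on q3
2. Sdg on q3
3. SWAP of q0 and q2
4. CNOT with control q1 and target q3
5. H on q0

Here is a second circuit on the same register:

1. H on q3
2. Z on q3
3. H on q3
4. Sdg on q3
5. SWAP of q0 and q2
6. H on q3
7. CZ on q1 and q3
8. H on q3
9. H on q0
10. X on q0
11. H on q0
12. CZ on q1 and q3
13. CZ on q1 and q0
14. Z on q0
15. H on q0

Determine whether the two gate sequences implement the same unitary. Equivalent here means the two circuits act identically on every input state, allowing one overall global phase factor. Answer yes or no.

No, they are not equivalent — no single phase factor reconciles the two unitaries.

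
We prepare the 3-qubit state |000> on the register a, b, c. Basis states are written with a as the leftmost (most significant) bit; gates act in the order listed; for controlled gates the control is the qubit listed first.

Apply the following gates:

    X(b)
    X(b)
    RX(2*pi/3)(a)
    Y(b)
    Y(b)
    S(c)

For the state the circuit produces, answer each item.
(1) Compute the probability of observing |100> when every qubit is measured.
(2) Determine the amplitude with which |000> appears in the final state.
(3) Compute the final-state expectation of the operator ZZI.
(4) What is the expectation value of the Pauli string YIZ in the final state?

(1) A full measurement returns |100> with probability 3/4. Key observation: steps 1-2 multiply out to the identity, so the circuit reduces to the remaining gates.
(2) |000> carries amplitude 1/2 in the final state.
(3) In the final state, ZZI has expectation -1/2.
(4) The observable YIZ averages to -sqrt(3)/2.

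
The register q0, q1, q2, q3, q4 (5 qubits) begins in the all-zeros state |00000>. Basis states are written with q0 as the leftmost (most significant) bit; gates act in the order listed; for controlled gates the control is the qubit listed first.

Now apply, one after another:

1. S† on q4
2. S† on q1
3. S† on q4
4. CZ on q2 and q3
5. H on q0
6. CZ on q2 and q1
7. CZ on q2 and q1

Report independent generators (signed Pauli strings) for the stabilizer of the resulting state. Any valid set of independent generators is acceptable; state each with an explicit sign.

The stabilizer group can be generated by +XIIII, +IZIII, +IIZII, +IIIZI, +IIIIZ, among other valid generating sets.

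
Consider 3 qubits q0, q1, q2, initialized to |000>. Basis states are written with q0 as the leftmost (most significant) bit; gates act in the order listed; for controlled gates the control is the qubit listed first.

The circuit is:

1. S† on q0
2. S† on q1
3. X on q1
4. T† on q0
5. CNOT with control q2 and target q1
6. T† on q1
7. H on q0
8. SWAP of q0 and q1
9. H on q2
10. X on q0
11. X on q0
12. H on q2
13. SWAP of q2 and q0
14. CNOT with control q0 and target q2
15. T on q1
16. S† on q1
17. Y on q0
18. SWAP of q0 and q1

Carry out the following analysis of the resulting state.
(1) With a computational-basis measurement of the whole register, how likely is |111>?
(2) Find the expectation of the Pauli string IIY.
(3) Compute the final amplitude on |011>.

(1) A full measurement returns |111> with probability 1/2. Key observation: the block from step 9 through step 12 cancels to the identity and can be dropped.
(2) In the final state, IIY has expectation 0.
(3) |011> carries amplitude sqrt(2)*exp(I*pi/4)/2 in the final state.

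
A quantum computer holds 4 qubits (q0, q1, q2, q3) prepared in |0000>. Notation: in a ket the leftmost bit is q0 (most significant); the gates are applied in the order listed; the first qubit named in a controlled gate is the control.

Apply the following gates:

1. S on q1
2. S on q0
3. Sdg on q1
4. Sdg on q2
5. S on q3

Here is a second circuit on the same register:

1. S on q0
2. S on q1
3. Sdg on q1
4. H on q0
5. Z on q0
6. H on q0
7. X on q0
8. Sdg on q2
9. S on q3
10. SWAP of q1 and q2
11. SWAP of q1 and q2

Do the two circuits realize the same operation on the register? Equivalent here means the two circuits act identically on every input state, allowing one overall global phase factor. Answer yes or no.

Yes: on every input state the two circuits agree up to one overall phase factor.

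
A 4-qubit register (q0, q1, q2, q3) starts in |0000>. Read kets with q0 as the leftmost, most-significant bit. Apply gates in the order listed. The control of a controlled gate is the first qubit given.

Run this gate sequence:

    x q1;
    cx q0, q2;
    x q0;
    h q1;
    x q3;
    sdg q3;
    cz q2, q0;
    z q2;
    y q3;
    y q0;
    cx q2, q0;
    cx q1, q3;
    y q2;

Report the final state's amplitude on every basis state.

The resulting statevector has amplitude -sqrt(2)/2 on |0010>, sqrt(2)/2 on |0111>, and 0 on every other basis state.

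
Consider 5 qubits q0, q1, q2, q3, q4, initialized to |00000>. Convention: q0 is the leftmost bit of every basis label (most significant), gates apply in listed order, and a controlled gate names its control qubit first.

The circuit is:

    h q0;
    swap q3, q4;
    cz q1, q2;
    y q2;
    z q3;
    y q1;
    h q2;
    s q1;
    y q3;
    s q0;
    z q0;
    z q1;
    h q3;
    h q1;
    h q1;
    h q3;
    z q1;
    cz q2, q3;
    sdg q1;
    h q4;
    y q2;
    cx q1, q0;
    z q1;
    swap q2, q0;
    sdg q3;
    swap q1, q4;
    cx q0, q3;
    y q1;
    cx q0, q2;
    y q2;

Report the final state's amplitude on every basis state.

The resulting statevector has amplitude sqrt(2)*I/4 on |00011>, -sqrt(2)/4 on |00111>, -sqrt(2)*I/4 on |01011>, sqrt(2)/4 on |01111>, -sqrt(2)/4 on |10001>, sqrt(2)*I/4 on |10101>, sqrt(2)/4 on |11001>, -sqrt(2)*I/4 on |11101>, and 0 on every other basis state. Key observation: gates 12-17 undo each other exactly, leaving only the rest of the circuit to track.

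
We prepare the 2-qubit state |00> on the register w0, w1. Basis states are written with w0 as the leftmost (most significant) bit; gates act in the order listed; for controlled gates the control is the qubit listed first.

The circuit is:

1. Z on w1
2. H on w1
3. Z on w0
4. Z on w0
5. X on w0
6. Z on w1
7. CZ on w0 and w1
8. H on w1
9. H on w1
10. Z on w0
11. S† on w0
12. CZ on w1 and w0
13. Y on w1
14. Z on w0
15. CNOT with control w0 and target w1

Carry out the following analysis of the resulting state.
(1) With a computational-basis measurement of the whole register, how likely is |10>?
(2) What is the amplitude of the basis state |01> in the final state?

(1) Outcome |10> occurs with probability 1/2.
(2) |01> carries amplitude 0 in the final state.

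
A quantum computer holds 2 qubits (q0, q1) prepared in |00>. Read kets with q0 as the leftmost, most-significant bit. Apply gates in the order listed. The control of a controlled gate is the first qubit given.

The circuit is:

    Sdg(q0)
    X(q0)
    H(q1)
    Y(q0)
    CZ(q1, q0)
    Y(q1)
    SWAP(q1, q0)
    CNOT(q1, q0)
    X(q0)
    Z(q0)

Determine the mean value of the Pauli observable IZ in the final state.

The expectation value of IZ is 1.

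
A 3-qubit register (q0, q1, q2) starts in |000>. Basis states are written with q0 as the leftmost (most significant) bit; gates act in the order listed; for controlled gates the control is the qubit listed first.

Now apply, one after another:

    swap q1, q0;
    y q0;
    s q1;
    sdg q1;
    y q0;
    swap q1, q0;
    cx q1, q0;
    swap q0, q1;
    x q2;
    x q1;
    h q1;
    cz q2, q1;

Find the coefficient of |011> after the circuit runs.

The amplitude on |011> is sqrt(2)/2.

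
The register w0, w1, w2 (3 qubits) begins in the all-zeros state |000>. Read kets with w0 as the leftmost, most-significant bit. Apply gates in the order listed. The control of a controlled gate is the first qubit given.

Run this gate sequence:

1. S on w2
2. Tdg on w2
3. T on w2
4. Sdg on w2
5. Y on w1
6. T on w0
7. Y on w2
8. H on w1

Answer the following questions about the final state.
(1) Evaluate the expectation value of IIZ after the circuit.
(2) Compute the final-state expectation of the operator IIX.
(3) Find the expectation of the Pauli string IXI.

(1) The observable IIZ averages to -1. Key observation: gates 1-4 undo each other exactly, leaving only the rest of the circuit to track.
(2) The expectation value of IIX is 0.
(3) The observable IXI averages to -1.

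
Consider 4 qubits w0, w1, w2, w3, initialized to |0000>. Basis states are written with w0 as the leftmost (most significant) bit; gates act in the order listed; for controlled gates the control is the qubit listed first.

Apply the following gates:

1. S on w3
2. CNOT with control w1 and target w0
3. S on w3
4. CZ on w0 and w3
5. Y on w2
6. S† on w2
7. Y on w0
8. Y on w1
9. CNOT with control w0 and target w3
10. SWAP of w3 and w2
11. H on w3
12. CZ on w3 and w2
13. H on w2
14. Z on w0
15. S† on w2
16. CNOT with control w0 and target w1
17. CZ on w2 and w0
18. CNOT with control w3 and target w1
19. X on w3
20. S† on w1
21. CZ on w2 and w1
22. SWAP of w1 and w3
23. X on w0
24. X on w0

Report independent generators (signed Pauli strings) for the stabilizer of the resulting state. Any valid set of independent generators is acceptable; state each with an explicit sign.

The final state is stabilized by the group generated by -IXZY, -IIYZ, -ZIII, -IZIZ; other independent generating sets are equally valid. Key observation: steps 23-24 multiply out to the identity, so the circuit reduces to the remaining gates.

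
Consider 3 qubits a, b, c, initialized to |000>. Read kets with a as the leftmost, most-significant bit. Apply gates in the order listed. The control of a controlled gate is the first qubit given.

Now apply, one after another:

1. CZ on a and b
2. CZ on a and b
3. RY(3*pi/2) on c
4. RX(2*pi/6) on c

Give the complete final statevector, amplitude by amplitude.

The final amplitudes are -sqrt(6)/4 - sqrt(2)*I/4 on |000>, sqrt(6)/4 + sqrt(2)*I/4 on |001>, and 0 on every other basis state.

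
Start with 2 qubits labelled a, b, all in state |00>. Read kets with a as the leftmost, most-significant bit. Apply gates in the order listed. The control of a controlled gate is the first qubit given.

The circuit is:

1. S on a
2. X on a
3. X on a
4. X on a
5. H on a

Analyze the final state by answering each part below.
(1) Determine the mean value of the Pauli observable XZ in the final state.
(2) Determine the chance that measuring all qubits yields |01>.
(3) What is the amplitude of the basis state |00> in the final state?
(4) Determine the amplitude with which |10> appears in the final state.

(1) The observable XZ averages to -1. Key observation: gates 3-4 undo each other exactly, leaving only the rest of the circuit to track.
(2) A full measurement returns |01> with probability 0.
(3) The final state's coefficient on |00> equals sqrt(2)/2.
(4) The amplitude on |10> is -sqrt(2)/2.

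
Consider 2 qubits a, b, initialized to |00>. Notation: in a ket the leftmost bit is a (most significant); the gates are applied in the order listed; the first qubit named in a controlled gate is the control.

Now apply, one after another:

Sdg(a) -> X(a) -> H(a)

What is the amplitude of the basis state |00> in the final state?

The final state's coefficient on |00> equals sqrt(2)/2.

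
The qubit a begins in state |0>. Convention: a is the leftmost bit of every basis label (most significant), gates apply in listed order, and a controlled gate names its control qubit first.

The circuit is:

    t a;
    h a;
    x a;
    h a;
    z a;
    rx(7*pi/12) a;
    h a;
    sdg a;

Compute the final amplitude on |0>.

The final state's coefficient on |0> equals -sqrt(4 - 2*sqrt(2))/8 + sqrt(6*sqrt(2) + 12)/8 - I*sqrt(2*sqrt(2) + 4)/8 - I*sqrt(12 - 6*sqrt(2))/8. Key observation: the block from step 2 through step 5 cancels to the identity and can be dropped.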